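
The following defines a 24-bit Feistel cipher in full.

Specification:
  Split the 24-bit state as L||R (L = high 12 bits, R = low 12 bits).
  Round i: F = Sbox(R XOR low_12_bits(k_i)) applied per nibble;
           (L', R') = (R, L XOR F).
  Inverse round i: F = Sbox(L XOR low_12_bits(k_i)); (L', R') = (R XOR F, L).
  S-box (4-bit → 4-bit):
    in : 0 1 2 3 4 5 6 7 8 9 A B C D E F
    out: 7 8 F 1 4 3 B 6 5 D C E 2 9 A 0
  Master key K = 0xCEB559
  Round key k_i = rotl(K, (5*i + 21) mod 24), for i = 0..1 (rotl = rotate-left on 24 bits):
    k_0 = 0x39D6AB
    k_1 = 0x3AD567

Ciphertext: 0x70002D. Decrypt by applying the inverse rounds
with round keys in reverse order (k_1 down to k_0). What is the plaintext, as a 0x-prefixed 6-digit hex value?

0xA17F9B

s_0 = ciphertext = 0x70002D
s_1 = InvRound(s_0, k_1) = 0xF9B700
s_2 = InvRound(s_1, k_0) = 0xA17F9B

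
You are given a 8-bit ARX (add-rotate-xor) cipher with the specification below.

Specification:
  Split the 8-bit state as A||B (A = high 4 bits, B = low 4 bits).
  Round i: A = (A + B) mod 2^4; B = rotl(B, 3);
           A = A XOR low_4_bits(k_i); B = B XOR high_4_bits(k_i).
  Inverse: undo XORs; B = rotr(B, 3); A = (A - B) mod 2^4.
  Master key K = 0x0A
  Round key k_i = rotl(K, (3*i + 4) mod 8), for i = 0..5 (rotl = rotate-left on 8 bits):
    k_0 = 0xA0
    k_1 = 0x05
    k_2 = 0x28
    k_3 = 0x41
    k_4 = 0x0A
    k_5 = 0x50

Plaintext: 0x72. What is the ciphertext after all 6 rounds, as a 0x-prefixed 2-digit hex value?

s_0 = plaintext = 0x72
s_1 = Round(s_0, k_0) = 0x9B
s_2 = Round(s_1, k_1) = 0x1D
s_3 = Round(s_2, k_2) = 0x6C
s_4 = Round(s_3, k_3) = 0x32
s_5 = Round(s_4, k_4) = 0xF1
s_6 = Round(s_5, k_5) = 0x0D

0x0D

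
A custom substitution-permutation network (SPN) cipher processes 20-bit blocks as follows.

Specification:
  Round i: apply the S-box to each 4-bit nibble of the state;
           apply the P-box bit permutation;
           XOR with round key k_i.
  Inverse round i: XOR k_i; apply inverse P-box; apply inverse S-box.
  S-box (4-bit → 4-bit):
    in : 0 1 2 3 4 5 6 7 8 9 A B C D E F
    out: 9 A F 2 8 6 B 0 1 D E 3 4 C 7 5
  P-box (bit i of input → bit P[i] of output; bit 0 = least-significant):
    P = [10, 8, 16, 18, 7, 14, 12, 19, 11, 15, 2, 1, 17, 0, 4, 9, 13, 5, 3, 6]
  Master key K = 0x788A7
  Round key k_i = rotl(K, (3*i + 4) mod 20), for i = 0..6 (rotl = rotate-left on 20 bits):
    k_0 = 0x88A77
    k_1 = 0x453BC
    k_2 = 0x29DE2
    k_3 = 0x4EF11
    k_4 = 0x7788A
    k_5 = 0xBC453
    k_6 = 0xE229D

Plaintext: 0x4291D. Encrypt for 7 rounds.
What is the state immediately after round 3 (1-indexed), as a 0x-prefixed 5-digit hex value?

0x9E266

s_0 = plaintext = 0x4291D
s_1 = Round(s_0, k_0) = 0x7C020
s_2 = Round(s_1, k_1) = 0x80F2E
s_3 = Round(s_2, k_2) = 0x9E266
s_4 = Round(s_3, k_3) = 0xA02CE
s_5 = Round(s_4, k_4) = 0x4E7E4
s_6 = Round(s_5, k_5) = 0xD9482
s_7 = Round(s_6, k_6) = 0x92547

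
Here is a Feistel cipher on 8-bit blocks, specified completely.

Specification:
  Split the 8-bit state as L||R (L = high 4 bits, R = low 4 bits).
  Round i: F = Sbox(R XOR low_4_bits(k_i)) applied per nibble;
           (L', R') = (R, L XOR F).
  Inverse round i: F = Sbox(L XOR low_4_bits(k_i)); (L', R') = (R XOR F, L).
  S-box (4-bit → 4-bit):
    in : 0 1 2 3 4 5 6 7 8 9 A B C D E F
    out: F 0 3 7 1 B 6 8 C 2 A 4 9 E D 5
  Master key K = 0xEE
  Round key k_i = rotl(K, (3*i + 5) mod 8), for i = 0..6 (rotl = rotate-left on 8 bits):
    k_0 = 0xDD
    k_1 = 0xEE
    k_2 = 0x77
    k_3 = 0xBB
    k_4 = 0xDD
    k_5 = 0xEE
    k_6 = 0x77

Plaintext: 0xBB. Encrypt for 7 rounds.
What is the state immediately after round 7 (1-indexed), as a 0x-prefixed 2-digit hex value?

0xE8

s_0 = plaintext = 0xBB
s_1 = Round(s_0, k_0) = 0xBD
s_2 = Round(s_1, k_1) = 0xDC
s_3 = Round(s_2, k_2) = 0xC9
s_4 = Round(s_3, k_3) = 0x9F
s_5 = Round(s_4, k_4) = 0xFA
s_6 = Round(s_5, k_5) = 0xAE
s_7 = Round(s_6, k_6) = 0xE8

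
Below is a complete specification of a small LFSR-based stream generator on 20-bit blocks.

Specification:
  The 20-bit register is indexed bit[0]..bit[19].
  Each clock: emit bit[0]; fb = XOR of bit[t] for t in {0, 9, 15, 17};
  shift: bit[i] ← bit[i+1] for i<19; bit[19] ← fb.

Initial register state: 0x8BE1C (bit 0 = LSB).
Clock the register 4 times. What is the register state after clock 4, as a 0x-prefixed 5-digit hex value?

reg_0 = 0x8BE1C
clock 1: out=0, reg = 0x45F0E
clock 2: out=0, reg = 0xA2F87
clock 3: out=1, reg = 0xD17C3
clock 4: out=1, reg = 0x68BE1

0x68BE1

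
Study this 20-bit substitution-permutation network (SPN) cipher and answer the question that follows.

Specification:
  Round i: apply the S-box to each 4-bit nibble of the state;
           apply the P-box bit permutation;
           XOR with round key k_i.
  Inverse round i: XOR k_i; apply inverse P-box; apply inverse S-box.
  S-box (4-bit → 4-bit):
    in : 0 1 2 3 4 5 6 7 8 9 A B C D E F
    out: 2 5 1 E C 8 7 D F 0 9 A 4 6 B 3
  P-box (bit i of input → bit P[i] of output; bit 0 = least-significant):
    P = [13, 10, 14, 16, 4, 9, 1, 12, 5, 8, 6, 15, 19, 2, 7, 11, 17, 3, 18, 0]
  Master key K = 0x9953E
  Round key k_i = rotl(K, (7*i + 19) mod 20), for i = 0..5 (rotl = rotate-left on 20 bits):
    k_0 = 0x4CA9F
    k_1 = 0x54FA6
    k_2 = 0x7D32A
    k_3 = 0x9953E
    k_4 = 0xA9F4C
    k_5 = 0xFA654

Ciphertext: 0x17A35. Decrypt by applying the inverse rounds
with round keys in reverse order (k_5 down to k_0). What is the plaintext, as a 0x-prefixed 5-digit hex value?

s_0 = ciphertext = 0x17A35
s_1 = InvRound(s_0, k_5) = 0x7A75D
s_2 = InvRound(s_1, k_4) = 0x4A9AA
s_3 = InvRound(s_2, k_3) = 0xC89AE
s_4 = InvRound(s_3, k_2) = 0x289B4
s_5 = InvRound(s_4, k_1) = 0x19563
s_6 = InvRound(s_5, k_0) = 0xD36E3

0xD36E3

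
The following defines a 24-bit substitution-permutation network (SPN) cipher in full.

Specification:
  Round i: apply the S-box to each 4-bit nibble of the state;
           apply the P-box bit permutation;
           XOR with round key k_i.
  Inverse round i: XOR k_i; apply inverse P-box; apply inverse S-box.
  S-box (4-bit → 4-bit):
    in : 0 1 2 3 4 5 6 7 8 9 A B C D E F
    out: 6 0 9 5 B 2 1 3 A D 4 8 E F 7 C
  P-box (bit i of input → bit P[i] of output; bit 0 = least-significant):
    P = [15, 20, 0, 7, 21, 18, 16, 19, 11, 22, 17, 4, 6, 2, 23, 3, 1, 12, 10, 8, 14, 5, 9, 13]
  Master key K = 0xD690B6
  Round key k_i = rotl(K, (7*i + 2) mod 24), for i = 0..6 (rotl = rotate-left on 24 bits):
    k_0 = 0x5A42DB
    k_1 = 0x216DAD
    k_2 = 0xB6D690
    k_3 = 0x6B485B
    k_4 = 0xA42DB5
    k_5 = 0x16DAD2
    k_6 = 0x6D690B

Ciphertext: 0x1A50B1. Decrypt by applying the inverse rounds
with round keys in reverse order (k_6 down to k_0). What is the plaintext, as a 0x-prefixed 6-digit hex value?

s_0 = ciphertext = 0x1A50B1
s_1 = InvRound(s_0, k_6) = 0x84BDE8
s_2 = InvRound(s_1, k_5) = 0xD9FF15
s_3 = InvRound(s_2, k_4) = 0xE515D4
s_4 = InvRound(s_3, k_3) = 0x6DC38F
s_5 = InvRound(s_4, k_2) = 0x1DCCF0
s_6 = InvRound(s_5, k_1) = 0xBB4B4E
s_7 = InvRound(s_6, k_0) = 0x1B043F

0x1B043F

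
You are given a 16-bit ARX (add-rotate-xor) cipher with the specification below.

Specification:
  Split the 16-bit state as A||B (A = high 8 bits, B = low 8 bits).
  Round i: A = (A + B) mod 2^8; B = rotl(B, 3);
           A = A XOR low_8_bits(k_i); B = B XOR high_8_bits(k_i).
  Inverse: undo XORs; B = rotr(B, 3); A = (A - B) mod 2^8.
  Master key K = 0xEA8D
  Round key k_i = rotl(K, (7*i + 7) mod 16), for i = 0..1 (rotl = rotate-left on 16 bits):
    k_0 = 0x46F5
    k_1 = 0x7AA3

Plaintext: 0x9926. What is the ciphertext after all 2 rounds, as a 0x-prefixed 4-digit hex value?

0x62C1

s_0 = plaintext = 0x9926
s_1 = Round(s_0, k_0) = 0x4A77
s_2 = Round(s_1, k_1) = 0x62C1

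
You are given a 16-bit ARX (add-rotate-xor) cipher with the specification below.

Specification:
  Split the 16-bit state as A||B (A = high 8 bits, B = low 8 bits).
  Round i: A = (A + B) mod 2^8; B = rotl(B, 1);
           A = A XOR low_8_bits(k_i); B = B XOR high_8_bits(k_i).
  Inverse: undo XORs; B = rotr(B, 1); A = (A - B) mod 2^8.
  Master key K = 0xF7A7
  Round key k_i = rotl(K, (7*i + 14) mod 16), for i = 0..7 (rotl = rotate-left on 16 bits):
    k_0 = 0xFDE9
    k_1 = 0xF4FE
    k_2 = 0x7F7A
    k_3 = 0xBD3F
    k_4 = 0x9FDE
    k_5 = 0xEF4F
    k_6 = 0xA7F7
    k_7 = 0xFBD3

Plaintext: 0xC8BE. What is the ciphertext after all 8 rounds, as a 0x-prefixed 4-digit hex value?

s_0 = plaintext = 0xC8BE
s_1 = Round(s_0, k_0) = 0x6F80
s_2 = Round(s_1, k_1) = 0x11F5
s_3 = Round(s_2, k_2) = 0x7C94
s_4 = Round(s_3, k_3) = 0x2F94
s_5 = Round(s_4, k_4) = 0x1DB6
s_6 = Round(s_5, k_5) = 0x9C82
s_7 = Round(s_6, k_6) = 0xE9A2
s_8 = Round(s_7, k_7) = 0x58BE

0x58BE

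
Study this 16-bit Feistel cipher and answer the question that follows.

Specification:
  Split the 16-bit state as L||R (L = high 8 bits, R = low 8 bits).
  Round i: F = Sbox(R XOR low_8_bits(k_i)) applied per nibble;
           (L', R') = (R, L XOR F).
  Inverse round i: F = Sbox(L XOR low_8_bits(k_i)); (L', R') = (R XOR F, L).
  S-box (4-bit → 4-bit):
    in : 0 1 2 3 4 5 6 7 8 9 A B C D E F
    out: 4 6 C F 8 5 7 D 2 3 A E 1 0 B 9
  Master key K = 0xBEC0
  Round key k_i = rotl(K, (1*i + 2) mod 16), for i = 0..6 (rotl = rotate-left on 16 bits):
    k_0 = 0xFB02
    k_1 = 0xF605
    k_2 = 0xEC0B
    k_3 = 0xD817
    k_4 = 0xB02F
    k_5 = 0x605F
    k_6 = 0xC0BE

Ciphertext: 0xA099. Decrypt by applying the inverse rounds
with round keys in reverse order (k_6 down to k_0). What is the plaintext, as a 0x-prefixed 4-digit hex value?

s_0 = ciphertext = 0xA099
s_1 = InvRound(s_0, k_6) = 0xF2A0
s_2 = InvRound(s_1, k_5) = 0x00F2
s_3 = InvRound(s_2, k_4) = 0x3B00
s_4 = InvRound(s_3, k_3) = 0xC13B
s_5 = InvRound(s_4, k_2) = 0x21C1
s_6 = InvRound(s_5, k_1) = 0x0921
s_7 = InvRound(s_6, k_0) = 0x6F09

0x6F09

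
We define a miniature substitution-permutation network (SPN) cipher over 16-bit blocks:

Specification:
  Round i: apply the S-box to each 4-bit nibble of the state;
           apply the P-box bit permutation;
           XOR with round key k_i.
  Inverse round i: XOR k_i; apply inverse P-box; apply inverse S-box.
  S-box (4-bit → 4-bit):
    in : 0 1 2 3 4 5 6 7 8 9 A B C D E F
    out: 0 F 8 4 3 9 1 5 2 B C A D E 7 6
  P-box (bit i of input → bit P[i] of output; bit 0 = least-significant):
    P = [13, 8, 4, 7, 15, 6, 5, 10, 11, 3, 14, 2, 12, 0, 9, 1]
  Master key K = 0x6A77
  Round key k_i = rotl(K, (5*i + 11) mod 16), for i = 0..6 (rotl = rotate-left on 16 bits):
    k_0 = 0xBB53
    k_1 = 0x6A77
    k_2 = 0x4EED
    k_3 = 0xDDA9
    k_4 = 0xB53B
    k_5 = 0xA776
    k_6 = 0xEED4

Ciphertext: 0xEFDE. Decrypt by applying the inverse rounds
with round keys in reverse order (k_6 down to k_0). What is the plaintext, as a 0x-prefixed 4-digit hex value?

s_0 = ciphertext = 0xEFDE
s_1 = InvRound(s_0, k_6) = 0x2808
s_2 = InvRound(s_1, k_5) = 0xA91F
s_3 = InvRound(s_2, k_4) = 0x65A0
s_4 = InvRound(s_3, k_3) = 0x4466
s_5 = InvRound(s_4, k_2) = 0xD402
s_6 = InvRound(s_5, k_1) = 0xE517
s_7 = InvRound(s_6, k_0) = 0x7CB0

0x7CB0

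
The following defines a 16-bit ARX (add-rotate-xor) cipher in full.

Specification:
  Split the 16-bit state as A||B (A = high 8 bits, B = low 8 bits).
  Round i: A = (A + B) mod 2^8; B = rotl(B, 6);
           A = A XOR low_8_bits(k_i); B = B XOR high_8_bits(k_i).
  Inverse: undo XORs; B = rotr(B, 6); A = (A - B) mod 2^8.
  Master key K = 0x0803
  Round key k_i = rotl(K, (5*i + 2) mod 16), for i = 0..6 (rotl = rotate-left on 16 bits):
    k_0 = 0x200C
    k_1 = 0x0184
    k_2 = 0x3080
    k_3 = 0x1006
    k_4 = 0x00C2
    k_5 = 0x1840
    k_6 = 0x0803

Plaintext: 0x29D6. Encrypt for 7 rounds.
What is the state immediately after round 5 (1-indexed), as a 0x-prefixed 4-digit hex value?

s_0 = plaintext = 0x29D6
s_1 = Round(s_0, k_0) = 0xF395
s_2 = Round(s_1, k_1) = 0x0C64
s_3 = Round(s_2, k_2) = 0xF029
s_4 = Round(s_3, k_3) = 0x1F5A
s_5 = Round(s_4, k_4) = 0xBB96
s_6 = Round(s_5, k_5) = 0x11BD
s_7 = Round(s_6, k_6) = 0xCD67

0xBB96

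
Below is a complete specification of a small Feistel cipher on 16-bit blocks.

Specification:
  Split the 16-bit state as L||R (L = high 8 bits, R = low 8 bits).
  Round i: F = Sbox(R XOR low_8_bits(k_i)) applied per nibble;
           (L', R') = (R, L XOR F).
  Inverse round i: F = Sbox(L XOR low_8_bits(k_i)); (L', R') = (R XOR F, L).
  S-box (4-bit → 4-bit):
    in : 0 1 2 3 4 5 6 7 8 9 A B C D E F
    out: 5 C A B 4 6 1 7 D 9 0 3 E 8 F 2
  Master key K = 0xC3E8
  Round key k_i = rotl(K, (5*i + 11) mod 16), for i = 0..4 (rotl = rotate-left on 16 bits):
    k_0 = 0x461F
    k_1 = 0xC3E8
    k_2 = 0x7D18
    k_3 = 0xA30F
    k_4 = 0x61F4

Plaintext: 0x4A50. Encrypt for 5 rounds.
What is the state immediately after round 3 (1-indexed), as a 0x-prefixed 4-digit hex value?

0xA530

s_0 = plaintext = 0x4A50
s_1 = Round(s_0, k_0) = 0x5008
s_2 = Round(s_1, k_1) = 0x08A5
s_3 = Round(s_2, k_2) = 0xA530
s_4 = Round(s_3, k_3) = 0x3017
s_5 = Round(s_4, k_4) = 0x17CB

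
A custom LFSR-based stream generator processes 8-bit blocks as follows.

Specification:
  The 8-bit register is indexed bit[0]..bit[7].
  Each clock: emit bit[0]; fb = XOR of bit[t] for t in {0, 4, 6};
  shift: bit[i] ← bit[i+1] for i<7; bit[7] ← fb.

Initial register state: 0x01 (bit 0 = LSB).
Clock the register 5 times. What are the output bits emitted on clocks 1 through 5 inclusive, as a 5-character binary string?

reg_0 = 0x01
clock 1: out=1, reg = 0x80
clock 2: out=0, reg = 0x40
clock 3: out=0, reg = 0xA0
clock 4: out=0, reg = 0x50
clock 5: out=0, reg = 0x28

10000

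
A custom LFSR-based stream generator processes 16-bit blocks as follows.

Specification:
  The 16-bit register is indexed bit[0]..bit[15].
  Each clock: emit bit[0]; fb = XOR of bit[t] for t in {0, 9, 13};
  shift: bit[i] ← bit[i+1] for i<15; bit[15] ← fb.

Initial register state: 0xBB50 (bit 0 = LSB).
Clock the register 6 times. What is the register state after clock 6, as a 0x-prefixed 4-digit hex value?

0x22ED

reg_0 = 0xBB50
clock 1: out=0, reg = 0x5DA8
clock 2: out=0, reg = 0x2ED4
clock 3: out=0, reg = 0x176A
clock 4: out=0, reg = 0x8BB5
clock 5: out=1, reg = 0x45DA
clock 6: out=0, reg = 0x22ED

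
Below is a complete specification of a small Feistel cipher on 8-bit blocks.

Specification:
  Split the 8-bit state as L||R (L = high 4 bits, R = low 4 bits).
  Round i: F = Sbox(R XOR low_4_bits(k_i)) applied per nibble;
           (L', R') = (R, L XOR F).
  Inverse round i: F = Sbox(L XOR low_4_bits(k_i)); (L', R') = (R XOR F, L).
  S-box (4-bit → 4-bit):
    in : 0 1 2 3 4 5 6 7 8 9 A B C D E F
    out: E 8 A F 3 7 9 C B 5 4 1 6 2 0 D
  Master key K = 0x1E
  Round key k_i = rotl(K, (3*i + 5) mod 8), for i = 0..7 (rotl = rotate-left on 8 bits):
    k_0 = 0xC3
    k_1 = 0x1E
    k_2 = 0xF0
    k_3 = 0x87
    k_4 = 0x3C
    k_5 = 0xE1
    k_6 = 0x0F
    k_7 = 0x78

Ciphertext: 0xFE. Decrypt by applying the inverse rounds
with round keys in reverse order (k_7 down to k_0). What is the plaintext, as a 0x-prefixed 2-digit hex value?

s_0 = ciphertext = 0xFE
s_1 = InvRound(s_0, k_7) = 0x2F
s_2 = InvRound(s_1, k_6) = 0xD2
s_3 = InvRound(s_2, k_5) = 0x4D
s_4 = InvRound(s_3, k_4) = 0x64
s_5 = InvRound(s_4, k_3) = 0xC6
s_6 = InvRound(s_5, k_2) = 0x0C
s_7 = InvRound(s_6, k_1) = 0xC0
s_8 = InvRound(s_7, k_0) = 0xDC

0xDC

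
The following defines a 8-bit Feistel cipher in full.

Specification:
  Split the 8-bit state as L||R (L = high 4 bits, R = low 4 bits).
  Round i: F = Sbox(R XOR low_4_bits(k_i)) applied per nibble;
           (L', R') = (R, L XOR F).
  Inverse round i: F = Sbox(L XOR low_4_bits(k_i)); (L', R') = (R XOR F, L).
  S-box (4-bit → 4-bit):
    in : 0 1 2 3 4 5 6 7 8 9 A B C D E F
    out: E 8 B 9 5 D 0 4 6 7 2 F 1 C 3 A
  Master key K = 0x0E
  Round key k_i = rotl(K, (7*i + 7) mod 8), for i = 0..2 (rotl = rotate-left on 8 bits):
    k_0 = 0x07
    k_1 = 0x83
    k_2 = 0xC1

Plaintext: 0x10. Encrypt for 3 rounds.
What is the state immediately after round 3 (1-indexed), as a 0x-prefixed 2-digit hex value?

s_0 = plaintext = 0x10
s_1 = Round(s_0, k_0) = 0x05
s_2 = Round(s_1, k_1) = 0x50
s_3 = Round(s_2, k_2) = 0x0D

0x0D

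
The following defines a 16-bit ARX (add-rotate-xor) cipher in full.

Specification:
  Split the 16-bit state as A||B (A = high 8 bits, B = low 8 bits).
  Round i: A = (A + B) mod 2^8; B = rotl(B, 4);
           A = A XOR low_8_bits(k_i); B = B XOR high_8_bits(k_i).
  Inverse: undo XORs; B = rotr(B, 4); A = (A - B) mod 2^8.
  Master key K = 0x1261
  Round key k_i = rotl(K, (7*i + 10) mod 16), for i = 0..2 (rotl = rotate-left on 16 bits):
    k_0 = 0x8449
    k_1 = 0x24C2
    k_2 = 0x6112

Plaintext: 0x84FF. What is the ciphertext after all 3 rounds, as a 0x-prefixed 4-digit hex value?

s_0 = plaintext = 0x84FF
s_1 = Round(s_0, k_0) = 0xCA7B
s_2 = Round(s_1, k_1) = 0x8793
s_3 = Round(s_2, k_2) = 0x0858

0x0858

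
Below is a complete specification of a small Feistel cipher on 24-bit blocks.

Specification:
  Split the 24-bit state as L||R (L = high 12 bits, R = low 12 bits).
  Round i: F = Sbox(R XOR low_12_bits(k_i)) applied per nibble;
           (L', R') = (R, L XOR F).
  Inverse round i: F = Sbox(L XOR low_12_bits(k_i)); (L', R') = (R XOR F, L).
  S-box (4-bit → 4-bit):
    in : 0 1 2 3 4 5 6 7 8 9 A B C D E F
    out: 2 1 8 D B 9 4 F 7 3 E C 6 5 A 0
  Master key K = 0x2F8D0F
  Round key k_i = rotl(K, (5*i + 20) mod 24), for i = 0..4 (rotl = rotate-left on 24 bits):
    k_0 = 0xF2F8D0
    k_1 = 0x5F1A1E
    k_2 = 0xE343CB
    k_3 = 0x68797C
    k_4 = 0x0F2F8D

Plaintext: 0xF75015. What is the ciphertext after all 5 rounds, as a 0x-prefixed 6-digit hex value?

0xD76C14

s_0 = plaintext = 0xF75015
s_1 = Round(s_0, k_0) = 0x01581C
s_2 = Round(s_1, k_1) = 0x81C83D
s_3 = Round(s_2, k_2) = 0x83D418
s_4 = Round(s_3, k_3) = 0x418D76
s_5 = Round(s_4, k_4) = 0xD76C14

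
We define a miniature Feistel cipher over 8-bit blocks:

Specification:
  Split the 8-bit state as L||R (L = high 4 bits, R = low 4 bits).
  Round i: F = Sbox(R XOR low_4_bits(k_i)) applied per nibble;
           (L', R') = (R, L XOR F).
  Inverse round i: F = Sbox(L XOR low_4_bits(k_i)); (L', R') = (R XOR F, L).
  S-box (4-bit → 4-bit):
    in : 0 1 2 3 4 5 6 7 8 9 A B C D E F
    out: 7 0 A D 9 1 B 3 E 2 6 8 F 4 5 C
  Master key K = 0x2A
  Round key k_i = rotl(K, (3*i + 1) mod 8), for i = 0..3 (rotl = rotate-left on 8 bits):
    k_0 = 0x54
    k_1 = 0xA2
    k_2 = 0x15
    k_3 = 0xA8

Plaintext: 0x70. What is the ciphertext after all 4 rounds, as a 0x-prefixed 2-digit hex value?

s_0 = plaintext = 0x70
s_1 = Round(s_0, k_0) = 0x0E
s_2 = Round(s_1, k_1) = 0xEF
s_3 = Round(s_2, k_2) = 0xF8
s_4 = Round(s_3, k_3) = 0x88

0x88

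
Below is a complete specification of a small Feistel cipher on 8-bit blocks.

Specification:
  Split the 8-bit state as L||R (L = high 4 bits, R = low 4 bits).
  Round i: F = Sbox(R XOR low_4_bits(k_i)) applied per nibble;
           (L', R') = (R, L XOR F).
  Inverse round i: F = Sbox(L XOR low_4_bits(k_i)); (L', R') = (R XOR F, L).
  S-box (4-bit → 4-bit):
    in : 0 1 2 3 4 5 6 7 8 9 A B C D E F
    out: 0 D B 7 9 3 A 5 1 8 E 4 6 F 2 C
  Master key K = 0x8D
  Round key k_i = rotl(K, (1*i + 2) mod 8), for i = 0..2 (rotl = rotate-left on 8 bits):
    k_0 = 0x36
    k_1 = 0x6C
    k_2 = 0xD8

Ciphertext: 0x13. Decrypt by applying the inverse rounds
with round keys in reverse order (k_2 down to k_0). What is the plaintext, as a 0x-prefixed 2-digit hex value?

s_0 = ciphertext = 0x13
s_1 = InvRound(s_0, k_2) = 0xB1
s_2 = InvRound(s_1, k_1) = 0x4B
s_3 = InvRound(s_2, k_0) = 0x04

0x04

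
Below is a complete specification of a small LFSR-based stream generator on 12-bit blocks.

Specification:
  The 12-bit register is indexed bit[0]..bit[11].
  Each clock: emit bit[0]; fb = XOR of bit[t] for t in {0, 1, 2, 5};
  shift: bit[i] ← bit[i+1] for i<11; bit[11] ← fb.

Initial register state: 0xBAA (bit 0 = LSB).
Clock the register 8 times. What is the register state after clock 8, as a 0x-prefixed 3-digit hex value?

reg_0 = 0xBAA
clock 1: out=0, reg = 0x5D5
clock 2: out=1, reg = 0x2EA
clock 3: out=0, reg = 0x175
clock 4: out=1, reg = 0x8BA
clock 5: out=0, reg = 0x45D
clock 6: out=1, reg = 0x22E
clock 7: out=0, reg = 0x917
clock 8: out=1, reg = 0xC8B

0xC8B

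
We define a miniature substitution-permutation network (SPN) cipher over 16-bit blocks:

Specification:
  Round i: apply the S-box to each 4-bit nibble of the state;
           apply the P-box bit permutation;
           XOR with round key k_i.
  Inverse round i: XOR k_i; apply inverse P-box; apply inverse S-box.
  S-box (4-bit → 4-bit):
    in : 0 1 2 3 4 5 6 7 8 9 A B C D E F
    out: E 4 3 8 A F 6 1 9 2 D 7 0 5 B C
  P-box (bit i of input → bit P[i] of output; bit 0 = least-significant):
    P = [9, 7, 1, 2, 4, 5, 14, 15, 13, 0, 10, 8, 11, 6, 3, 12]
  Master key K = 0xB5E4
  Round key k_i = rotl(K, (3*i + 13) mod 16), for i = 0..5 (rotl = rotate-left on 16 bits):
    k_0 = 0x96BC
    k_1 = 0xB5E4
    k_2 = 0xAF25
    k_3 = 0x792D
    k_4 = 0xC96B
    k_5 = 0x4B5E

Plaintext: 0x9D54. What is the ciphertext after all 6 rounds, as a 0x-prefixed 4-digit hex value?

0x68AA

s_0 = plaintext = 0x9D54
s_1 = Round(s_0, k_0) = 0x7248
s_2 = Round(s_1, k_1) = 0x1FC1
s_3 = Round(s_2, k_2) = 0xAA2F
s_4 = Round(s_3, k_3) = 0x4413
s_5 = Round(s_4, k_4) = 0x982E
s_6 = Round(s_5, k_5) = 0x68AA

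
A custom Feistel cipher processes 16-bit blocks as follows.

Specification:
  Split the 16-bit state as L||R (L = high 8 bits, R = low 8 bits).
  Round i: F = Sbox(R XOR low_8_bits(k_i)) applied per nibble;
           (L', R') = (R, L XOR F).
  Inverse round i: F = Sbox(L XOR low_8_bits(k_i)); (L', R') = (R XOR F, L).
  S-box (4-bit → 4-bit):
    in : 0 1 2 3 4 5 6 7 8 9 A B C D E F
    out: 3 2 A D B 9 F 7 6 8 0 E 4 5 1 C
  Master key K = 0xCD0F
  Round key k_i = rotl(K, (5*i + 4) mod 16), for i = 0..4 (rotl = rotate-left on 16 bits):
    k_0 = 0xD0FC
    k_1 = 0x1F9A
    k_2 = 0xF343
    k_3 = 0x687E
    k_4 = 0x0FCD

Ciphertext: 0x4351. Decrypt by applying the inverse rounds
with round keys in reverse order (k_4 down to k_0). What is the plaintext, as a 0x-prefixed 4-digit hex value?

s_0 = ciphertext = 0x4351
s_1 = InvRound(s_0, k_4) = 0x3043
s_2 = InvRound(s_1, k_3) = 0xF230
s_3 = InvRound(s_2, k_2) = 0xD2F2
s_4 = InvRound(s_3, k_1) = 0x44D2
s_5 = InvRound(s_4, k_0) = 0x3444

0x3444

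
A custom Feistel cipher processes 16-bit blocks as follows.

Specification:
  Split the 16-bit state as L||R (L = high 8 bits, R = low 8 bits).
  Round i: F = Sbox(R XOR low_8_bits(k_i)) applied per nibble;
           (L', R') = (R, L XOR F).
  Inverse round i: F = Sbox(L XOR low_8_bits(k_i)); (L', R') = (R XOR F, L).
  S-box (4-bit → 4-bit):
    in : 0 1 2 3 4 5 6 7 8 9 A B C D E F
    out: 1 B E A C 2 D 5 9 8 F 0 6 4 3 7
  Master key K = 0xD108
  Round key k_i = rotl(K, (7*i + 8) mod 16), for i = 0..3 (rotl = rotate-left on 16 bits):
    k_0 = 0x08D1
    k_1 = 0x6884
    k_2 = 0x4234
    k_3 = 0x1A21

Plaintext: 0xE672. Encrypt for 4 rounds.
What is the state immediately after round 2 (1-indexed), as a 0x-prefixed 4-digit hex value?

s_0 = plaintext = 0xE672
s_1 = Round(s_0, k_0) = 0x721C
s_2 = Round(s_1, k_1) = 0x1CFB
s_3 = Round(s_2, k_2) = 0xFB7B
s_4 = Round(s_3, k_3) = 0x7BD4

0x1CFB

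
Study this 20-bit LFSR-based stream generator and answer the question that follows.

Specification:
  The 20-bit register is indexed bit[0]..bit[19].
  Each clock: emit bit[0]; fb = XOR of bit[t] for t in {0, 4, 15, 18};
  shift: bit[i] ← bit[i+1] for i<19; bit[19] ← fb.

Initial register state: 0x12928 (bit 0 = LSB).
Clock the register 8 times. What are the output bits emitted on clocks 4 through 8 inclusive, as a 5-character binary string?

reg_0 = 0x12928
clock 1: out=0, reg = 0x09494
clock 2: out=0, reg = 0x04A4A
clock 3: out=0, reg = 0x02525
clock 4: out=1, reg = 0x81292
clock 5: out=0, reg = 0xC0949
clock 6: out=1, reg = 0x604A4
clock 7: out=0, reg = 0xB0252
clock 8: out=0, reg = 0xD8129

10100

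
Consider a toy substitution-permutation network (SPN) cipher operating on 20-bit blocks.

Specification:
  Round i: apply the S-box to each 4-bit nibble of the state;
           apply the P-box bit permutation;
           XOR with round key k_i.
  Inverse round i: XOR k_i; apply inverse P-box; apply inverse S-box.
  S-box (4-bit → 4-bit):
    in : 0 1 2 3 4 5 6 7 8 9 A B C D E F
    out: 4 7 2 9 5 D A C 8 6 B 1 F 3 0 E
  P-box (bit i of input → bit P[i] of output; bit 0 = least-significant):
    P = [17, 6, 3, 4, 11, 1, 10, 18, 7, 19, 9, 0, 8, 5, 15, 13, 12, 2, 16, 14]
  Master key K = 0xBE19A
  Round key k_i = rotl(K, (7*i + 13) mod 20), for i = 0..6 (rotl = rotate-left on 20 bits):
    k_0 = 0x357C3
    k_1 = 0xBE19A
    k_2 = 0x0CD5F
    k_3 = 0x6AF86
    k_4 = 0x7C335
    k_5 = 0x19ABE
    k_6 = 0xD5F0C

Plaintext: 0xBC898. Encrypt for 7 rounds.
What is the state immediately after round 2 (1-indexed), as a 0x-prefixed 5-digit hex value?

s_0 = plaintext = 0xBC898
s_1 = Round(s_0, k_0) = 0x3E2F0
s_2 = Round(s_1, k_1) = 0x7B590
s_3 = Round(s_2, k_2) = 0x18AD4
s_4 = Round(s_3, k_3) = 0xD9709
s_5 = Round(s_4, k_4) = 0x75558
s_6 = Round(s_5, k_5) = 0x4752F
s_7 = Round(s_6, k_6) = 0xCEDD7

0x7B590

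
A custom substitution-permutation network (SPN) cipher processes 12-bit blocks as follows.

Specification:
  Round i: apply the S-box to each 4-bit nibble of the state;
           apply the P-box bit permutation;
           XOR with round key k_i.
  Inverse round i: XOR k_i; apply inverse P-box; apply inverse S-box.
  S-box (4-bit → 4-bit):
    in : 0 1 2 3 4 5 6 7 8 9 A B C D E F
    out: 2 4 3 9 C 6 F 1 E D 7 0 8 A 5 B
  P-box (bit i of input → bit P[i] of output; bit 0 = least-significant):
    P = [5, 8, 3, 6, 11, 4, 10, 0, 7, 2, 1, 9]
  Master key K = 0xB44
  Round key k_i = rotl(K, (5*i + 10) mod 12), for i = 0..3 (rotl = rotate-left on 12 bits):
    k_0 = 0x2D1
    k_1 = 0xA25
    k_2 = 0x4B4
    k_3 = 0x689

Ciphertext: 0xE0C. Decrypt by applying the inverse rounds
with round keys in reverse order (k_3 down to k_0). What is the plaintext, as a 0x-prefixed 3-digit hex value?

0x407

s_0 = ciphertext = 0xE0C
s_1 = InvRound(s_0, k_3) = 0x23B
s_2 = InvRound(s_1, k_2) = 0x641
s_3 = InvRound(s_2, k_1) = 0x0E3
s_4 = InvRound(s_3, k_0) = 0x407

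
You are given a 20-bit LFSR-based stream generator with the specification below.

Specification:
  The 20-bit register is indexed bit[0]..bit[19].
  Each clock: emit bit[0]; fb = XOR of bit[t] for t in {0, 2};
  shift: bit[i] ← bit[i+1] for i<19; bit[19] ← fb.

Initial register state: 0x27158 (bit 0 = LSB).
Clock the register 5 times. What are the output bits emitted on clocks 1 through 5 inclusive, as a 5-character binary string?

00011

reg_0 = 0x27158
clock 1: out=0, reg = 0x138AC
clock 2: out=0, reg = 0x89C56
clock 3: out=0, reg = 0xC4E2B
clock 4: out=1, reg = 0xE2715
clock 5: out=1, reg = 0x7138A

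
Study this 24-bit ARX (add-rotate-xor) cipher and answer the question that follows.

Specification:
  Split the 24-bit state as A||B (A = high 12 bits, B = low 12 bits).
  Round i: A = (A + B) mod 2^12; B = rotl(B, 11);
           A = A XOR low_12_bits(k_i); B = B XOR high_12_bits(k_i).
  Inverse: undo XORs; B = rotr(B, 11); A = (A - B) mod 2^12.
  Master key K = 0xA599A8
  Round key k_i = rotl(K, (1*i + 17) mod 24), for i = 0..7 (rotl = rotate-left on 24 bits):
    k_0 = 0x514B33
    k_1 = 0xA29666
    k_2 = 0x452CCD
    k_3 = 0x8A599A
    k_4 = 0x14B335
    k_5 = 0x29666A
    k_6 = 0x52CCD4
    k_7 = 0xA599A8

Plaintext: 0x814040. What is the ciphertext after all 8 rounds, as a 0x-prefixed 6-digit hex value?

s_0 = plaintext = 0x814040
s_1 = Round(s_0, k_0) = 0x367534
s_2 = Round(s_1, k_1) = 0xEFD8B3
s_3 = Round(s_2, k_2) = 0xB7D80B
s_4 = Round(s_3, k_3) = 0xA124A0
s_5 = Round(s_4, k_4) = 0xD8731B
s_6 = Round(s_5, k_5) = 0x6C8B1B
s_7 = Round(s_6, k_6) = 0xD378A1
s_8 = Round(s_7, k_7) = 0xC70609

0xC70609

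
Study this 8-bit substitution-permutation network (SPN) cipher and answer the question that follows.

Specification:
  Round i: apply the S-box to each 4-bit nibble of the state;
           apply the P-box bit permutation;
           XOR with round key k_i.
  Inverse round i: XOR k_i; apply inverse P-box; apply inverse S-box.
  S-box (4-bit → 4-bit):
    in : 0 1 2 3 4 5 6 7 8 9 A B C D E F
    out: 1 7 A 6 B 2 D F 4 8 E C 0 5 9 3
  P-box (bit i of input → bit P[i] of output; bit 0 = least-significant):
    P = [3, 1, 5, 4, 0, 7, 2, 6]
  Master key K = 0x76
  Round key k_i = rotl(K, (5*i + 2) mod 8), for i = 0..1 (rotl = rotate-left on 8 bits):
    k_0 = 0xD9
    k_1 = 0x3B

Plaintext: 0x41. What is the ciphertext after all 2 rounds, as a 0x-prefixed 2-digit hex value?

0xAD

s_0 = plaintext = 0x41
s_1 = Round(s_0, k_0) = 0x32
s_2 = Round(s_1, k_1) = 0xAD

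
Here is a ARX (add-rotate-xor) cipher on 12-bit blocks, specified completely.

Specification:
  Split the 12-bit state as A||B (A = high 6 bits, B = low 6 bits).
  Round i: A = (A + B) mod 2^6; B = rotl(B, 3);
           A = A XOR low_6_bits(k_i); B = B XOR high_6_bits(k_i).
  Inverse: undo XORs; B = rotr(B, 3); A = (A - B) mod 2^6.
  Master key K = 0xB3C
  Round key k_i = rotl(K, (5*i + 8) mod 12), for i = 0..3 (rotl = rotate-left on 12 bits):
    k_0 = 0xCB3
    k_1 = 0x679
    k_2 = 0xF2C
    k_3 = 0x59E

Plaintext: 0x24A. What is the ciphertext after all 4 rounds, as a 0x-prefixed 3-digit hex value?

s_0 = plaintext = 0x24A
s_1 = Round(s_0, k_0) = 0x823
s_2 = Round(s_1, k_1) = 0xE85
s_3 = Round(s_2, k_2) = 0x4D4
s_4 = Round(s_3, k_3) = 0xE74

0xE74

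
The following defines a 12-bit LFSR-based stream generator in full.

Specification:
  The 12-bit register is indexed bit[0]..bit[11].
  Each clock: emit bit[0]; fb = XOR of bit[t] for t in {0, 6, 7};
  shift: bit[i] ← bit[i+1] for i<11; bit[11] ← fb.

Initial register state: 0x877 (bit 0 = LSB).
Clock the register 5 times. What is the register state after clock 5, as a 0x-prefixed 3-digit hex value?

reg_0 = 0x877
clock 1: out=1, reg = 0x43B
clock 2: out=1, reg = 0xA1D
clock 3: out=1, reg = 0xD0E
clock 4: out=0, reg = 0x687
clock 5: out=1, reg = 0x343

0x343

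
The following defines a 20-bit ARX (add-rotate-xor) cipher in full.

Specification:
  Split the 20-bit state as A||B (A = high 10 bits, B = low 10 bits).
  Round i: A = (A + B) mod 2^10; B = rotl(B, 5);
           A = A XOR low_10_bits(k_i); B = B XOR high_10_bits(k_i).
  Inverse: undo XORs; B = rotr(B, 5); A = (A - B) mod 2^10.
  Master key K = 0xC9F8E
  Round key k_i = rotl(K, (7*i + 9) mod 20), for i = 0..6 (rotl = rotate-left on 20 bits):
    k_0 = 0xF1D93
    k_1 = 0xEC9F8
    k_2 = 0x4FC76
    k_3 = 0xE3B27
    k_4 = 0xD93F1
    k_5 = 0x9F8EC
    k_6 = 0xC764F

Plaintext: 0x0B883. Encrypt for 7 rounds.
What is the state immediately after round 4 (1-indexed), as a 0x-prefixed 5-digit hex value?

s_0 = plaintext = 0x0B883
s_1 = Round(s_0, k_0) = 0x48BA3
s_2 = Round(s_1, k_1) = 0x4F7CF
s_3 = Round(s_2, k_2) = 0x5E8C1
s_4 = Round(s_3, k_3) = 0x473A8
s_5 = Round(s_4, k_4) = 0xCD679
s_6 = Round(s_5, k_5) = 0x5094D
s_7 = Round(s_6, k_6) = 0x302B7

0x473A8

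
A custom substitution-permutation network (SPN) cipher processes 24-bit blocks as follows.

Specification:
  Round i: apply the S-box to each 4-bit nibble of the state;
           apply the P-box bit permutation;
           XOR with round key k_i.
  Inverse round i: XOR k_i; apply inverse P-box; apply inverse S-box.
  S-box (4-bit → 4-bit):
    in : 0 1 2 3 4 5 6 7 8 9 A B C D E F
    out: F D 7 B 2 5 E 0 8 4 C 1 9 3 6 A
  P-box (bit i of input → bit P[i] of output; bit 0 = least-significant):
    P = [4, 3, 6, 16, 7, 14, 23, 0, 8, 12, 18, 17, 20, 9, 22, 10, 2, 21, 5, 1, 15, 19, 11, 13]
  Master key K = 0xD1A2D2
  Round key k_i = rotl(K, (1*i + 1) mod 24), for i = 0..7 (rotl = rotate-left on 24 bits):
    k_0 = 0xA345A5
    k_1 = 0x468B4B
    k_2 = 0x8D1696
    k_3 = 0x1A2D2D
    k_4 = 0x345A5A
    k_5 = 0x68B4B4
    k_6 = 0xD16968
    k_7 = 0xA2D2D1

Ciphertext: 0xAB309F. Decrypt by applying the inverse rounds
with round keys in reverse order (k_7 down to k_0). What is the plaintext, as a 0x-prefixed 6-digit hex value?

s_0 = ciphertext = 0xAB309F
s_1 = InvRound(s_0, k_7) = 0x3C4746
s_2 = InvRound(s_1, k_6) = 0x60699F
s_3 = InvRound(s_2, k_5) = 0x2A8DF4
s_4 = InvRound(s_3, k_4) = 0xD130D4
s_5 = InvRound(s_4, k_3) = 0xE9A310
s_6 = InvRound(s_5, k_2) = 0xC3A2B7
s_7 = InvRound(s_6, k_1) = 0xA57550
s_8 = InvRound(s_7, k_0) = 0x8576C5

0x8576C5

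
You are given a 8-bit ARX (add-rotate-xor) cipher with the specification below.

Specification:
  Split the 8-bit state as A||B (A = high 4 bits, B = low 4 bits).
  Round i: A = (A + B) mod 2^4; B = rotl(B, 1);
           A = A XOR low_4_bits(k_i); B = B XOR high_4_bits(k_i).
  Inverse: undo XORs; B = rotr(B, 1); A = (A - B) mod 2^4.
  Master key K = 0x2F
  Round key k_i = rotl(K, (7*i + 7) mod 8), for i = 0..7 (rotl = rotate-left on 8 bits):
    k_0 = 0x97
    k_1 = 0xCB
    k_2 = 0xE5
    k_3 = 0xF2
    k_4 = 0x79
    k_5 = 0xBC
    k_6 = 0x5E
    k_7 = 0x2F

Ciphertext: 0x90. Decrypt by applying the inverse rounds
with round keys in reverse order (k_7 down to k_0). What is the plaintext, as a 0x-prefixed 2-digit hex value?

0x30

s_0 = ciphertext = 0x90
s_1 = InvRound(s_0, k_7) = 0x51
s_2 = InvRound(s_1, k_6) = 0x92
s_3 = InvRound(s_2, k_5) = 0x9C
s_4 = InvRound(s_3, k_4) = 0x3D
s_5 = InvRound(s_4, k_3) = 0x01
s_6 = InvRound(s_5, k_2) = 0x6F
s_7 = InvRound(s_6, k_1) = 0x49
s_8 = InvRound(s_7, k_0) = 0x30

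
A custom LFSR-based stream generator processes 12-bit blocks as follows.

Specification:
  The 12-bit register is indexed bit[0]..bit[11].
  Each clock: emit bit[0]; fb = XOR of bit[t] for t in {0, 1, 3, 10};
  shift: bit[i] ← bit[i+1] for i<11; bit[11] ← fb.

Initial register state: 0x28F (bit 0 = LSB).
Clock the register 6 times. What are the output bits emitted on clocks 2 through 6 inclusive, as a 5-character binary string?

reg_0 = 0x28F
clock 1: out=1, reg = 0x947
clock 2: out=1, reg = 0x4A3
clock 3: out=1, reg = 0xA51
clock 4: out=1, reg = 0xD28
clock 5: out=0, reg = 0x694
clock 6: out=0, reg = 0xB4A

11100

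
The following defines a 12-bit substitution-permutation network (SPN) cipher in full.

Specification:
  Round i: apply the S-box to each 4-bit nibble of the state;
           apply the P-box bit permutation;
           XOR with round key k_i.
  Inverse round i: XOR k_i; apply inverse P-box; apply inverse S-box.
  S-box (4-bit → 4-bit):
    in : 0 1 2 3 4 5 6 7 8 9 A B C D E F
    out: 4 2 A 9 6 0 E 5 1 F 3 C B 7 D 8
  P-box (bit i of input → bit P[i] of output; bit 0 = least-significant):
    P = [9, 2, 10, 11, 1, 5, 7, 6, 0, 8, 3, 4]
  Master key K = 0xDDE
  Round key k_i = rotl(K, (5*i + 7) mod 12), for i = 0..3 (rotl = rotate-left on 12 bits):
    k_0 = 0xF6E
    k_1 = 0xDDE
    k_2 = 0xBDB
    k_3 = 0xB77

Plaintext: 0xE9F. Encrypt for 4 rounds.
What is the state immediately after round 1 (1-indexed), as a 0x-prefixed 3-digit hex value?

s_0 = plaintext = 0xE9F
s_1 = Round(s_0, k_0) = 0x795
s_2 = Round(s_1, k_1) = 0xD35
s_3 = Round(s_2, k_2) = 0xA90
s_4 = Round(s_3, k_3) = 0xE94

0x795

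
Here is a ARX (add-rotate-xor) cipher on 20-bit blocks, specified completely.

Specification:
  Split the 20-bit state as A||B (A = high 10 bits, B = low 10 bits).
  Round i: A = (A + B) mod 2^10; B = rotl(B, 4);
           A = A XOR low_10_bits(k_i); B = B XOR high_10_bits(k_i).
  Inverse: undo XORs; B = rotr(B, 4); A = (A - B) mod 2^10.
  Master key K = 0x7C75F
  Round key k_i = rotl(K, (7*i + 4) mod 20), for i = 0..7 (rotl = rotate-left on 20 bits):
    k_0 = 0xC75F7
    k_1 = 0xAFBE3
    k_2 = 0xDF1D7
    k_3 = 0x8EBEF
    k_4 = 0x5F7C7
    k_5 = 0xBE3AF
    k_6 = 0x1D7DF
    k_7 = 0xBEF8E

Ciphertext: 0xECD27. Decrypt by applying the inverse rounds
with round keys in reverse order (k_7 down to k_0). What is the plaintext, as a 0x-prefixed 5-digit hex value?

s_0 = ciphertext = 0xECD27
s_1 = InvRound(s_0, k_7) = 0x4033D
s_2 = InvRound(s_1, k_6) = 0x2AE34
s_3 = InvRound(s_2, k_5) = 0xFE30C
s_4 = InvRound(s_3, k_4) = 0xF6067
s_5 = InvRound(s_4, k_3) = 0x34B65
s_6 = InvRound(s_5, k_2) = 0xB1241
s_7 = InvRound(s_6, k_1) = 0x563CF
s_8 = InvRound(s_7, k_0) = 0x0888D

0x0888D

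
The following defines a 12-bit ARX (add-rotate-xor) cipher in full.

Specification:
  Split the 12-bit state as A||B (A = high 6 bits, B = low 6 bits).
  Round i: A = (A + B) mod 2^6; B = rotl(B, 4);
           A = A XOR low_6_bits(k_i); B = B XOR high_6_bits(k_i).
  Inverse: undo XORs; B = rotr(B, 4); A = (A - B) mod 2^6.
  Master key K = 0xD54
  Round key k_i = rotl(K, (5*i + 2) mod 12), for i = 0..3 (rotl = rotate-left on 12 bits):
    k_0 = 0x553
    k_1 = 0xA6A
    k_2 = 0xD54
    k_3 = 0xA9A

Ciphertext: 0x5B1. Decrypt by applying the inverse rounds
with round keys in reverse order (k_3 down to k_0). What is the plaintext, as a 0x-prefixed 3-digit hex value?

s_0 = ciphertext = 0x5B1
s_1 = InvRound(s_0, k_3) = 0x7ED
s_2 = InvRound(s_1, k_2) = 0xAA1
s_3 = InvRound(s_2, k_1) = 0x820
s_4 = InvRound(s_3, k_0) = 0x717

0x717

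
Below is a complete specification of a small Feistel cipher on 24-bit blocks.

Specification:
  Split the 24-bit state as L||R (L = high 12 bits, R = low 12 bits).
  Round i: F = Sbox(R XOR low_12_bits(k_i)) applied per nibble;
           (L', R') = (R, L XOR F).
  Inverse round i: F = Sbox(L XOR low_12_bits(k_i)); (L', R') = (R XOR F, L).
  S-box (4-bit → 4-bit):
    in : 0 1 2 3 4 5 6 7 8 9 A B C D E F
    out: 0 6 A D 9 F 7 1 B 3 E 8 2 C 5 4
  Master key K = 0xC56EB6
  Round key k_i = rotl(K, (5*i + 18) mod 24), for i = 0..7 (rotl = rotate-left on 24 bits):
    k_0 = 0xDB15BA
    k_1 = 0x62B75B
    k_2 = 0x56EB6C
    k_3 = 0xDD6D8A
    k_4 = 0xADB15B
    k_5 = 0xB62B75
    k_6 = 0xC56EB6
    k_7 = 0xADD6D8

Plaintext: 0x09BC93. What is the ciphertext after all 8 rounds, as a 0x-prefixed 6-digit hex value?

s_0 = plaintext = 0x09BC93
s_1 = Round(s_0, k_0) = 0xC93338
s_2 = Round(s_1, k_1) = 0x3385EE
s_3 = Round(s_2, k_2) = 0x5EE682
s_4 = Round(s_3, k_3) = 0x682DE5
s_5 = Round(s_4, k_4) = 0xDE5407
s_6 = Round(s_5, k_5) = 0x4079FF
s_7 = Round(s_6, k_6) = 0x9FF594
s_8 = Round(s_7, k_7) = 0x59446D

0x59446D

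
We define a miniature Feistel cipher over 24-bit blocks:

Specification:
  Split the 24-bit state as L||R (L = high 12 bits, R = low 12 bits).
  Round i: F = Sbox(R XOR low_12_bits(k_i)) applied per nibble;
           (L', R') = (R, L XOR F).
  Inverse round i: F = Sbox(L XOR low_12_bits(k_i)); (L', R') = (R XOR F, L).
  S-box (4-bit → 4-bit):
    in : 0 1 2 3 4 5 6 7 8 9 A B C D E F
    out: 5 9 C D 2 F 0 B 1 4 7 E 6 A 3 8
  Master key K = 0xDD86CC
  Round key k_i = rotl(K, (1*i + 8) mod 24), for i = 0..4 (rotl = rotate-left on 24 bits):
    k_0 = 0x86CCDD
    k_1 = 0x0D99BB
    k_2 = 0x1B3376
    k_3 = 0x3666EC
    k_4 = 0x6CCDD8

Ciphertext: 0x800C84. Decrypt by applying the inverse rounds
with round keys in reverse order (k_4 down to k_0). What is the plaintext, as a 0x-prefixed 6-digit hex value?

s_0 = ciphertext = 0x800C84
s_1 = InvRound(s_0, k_4) = 0x325800
s_2 = InvRound(s_1, k_3) = 0x764325
s_3 = InvRound(s_2, k_2) = 0x1B9764
s_4 = InvRound(s_3, k_1) = 0x6381B9
s_5 = InvRound(s_4, k_0) = 0x686638

0x686638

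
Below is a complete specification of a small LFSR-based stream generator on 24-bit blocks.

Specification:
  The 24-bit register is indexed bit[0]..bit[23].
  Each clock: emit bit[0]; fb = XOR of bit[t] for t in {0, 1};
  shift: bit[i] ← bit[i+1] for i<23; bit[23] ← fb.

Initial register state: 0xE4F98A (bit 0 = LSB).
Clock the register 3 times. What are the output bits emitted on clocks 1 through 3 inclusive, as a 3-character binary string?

010

reg_0 = 0xE4F98A
clock 1: out=0, reg = 0xF27CC5
clock 2: out=1, reg = 0xF93E62
clock 3: out=0, reg = 0xFC9F31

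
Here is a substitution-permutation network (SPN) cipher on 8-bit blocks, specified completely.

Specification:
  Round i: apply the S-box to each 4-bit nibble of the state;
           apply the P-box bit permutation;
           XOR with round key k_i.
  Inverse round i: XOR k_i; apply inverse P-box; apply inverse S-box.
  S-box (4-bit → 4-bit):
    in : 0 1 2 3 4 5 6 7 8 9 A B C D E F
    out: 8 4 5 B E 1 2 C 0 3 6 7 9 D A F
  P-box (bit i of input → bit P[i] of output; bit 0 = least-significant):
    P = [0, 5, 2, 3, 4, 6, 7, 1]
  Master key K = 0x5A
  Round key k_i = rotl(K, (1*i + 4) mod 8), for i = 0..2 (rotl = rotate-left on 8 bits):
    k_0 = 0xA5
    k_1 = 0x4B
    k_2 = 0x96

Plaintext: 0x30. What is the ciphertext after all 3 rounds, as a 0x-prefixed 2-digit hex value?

0x6A

s_0 = plaintext = 0x30
s_1 = Round(s_0, k_0) = 0xFF
s_2 = Round(s_1, k_1) = 0xB4
s_3 = Round(s_2, k_2) = 0x6A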